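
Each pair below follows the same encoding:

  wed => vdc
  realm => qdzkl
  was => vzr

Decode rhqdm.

siren

Compare letters: w→v is +25, e→d is +25, d→c is +25 — a constant shift. Every letter moves 25 places later in the alphabet, wrapping around z→a.
Reversing it on rhqdm: r−25=s, h−25=i, q−25=r, d−25=e, m−25=n.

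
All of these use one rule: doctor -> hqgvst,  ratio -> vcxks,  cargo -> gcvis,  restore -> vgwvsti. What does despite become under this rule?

hgwrmvi

Shifts by position in doctor: pos 0: d→h (+4), pos 1: o→q (+2), pos 2: c→g (+4), pos 3: t→v (+2) — repeating every 2. It's a Vigenère-style cipher with numeric key [4,2]: position i shifts by key[i mod 2].
For despite: d+4=h, e+2=g, s+4=w, p+2=r, i+4=m, t+2=v, e+4=i.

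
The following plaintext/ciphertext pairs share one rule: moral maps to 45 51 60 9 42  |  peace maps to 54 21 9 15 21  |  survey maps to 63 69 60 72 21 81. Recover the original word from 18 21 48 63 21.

dense

The formula is n = 3×(alphabet index, a=1) + 6.
Undoing it on 18 21 48 63 21: 18→(18−6)÷3=4=d, 21→(21−6)÷3=5=e, 48→(48−6)÷3=14=n, 63→(63−6)÷3=19=s, 21→(21−6)÷3=5=e.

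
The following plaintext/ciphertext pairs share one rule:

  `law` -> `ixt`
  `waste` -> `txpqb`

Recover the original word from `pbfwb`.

seize

Compare letters: l→i is +23, a→x is +23, w→t is +23 — a constant shift. Every letter moves 23 places later in the alphabet, wrapping around z→a.
Undoing it on pbfwb: p−23=s, b−23=e, f−23=i, w−23=z, b−23=e.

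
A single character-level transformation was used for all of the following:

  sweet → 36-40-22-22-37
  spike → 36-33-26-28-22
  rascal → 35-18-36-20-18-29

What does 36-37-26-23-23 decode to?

s is letter #19 and maps to 36: an offset of 17. Each letter is replaced by its alphabet position (a=1..z=26) + 17.
Decoding 36-37-26-23-23: 36→(36−17)÷1=19=s, 37→(37−17)÷1=20=t, 26→(26−17)÷1=9=i, 23→(23−17)÷1=6=f, 23→(23−17)÷1=6=f.

stiff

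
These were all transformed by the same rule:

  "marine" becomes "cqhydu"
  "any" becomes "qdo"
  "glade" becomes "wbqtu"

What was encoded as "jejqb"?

Compare letters: m→c is +16, a→q is +16, r→h is +16 — a constant shift. This is a Caesar cipher with shift 16.
Reversing it on jejqb: j−16=t, e−16=o, j−16=t, q−16=a, b−16=l.

total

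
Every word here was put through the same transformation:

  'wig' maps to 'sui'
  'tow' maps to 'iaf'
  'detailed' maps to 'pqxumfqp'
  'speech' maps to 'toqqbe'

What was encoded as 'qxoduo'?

circle

The output letters match the input read backwards, each shifted +12: wig reversed is giw. Two steps: reverse the string, then apply a Caesar shift of +12.
Decoding qxoduo: shift back: q−12=e, x−12=l, o−12=c, d−12=r, u−12=i, o−12=c → elcric; then reverse → circle.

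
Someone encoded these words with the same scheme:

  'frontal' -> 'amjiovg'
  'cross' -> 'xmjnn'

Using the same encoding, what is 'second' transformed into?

nzxjiy

Compare letters: f→a is +21, r→m is +21, o→j is +21 — a constant shift. Each letter is shifted forward by 21 in the alphabet (a Caesar shift of +21).
Applying it to second: s+21=n, e+21=z, c+21=x, o+21=j, n+21=i, d+21=y.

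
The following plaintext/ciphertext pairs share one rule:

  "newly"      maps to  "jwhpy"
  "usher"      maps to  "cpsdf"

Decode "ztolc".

The word is reversed, then every letter is shifted forward by 11.
Decoding ztolc: shift back: z−11=o, t−11=i, o−11=d, l−11=a, c−11=r → oidar; then reverse → radio.

radio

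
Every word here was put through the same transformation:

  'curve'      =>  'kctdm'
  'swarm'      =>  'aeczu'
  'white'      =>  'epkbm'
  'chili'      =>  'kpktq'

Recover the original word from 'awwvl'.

sound

Shifts by position in curve: pos 0: c→k (+8), pos 1: u→c (+8), pos 2: r→t (+2), pos 3: v→d (+8), pos 4: e→m (+8) — repeating every 3. A repeating key of period 3 is used — shifts +8, +8, +2 over and over.
Undoing it on awwvl: a−8=s, w−8=o, w−2=u, v−8=n, l−8=d.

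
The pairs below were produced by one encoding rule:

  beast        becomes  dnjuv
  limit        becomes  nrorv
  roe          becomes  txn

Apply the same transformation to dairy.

fjrta

The shift depends on letter class: consonant b→d is +2, but vowel e→n is +9. The rule splits by letter class: vowels +9, consonants +2.
For dairy: d(cons)+2=f, a(vowel)+9=j, i(vowel)+9=r, r(cons)+2=t, y(cons)+2=a.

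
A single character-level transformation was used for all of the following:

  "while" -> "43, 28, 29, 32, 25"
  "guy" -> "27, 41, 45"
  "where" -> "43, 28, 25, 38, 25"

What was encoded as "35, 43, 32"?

w is letter #23 and maps to 43: an offset of 20. Each letter is replaced by its alphabet position (a=1..z=26) + 20.
Undoing it on 35, 43, 32: 35→(35−20)÷1=15=o, 43→(43−20)÷1=23=w, 32→(32−20)÷1=12=l.

owl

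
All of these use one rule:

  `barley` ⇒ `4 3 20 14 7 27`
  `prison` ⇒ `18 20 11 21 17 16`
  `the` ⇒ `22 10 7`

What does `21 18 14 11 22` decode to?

The number is (letter's place in the alphabet, a=1) + 2.
Decoding 21 18 14 11 22: 21→(21−2)÷1=19=s, 18→(18−2)÷1=16=p, 14→(14−2)÷1=12=l, 11→(11−2)÷1=9=i, 22→(22−2)÷1=20=t.

split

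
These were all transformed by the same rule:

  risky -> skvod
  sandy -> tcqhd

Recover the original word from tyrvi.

In risky: r→s is +1, i→k is +2, s→v is +3, k→o is +4 — the shift increases by 1 each position. The shift increases by 1 at each position, starting from +1: 1, 2, 3, ….
Undoing it on tyrvi: t−1=s, y−2=w, r−3=o, v−4=r, i−5=d.

sword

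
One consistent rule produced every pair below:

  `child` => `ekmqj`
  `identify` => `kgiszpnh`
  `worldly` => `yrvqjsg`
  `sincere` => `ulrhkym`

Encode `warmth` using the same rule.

ydvrzo

In child: c→e is +2, h→k is +3, i→m is +4, l→q is +5 — the shift increases by 1 each position. Each letter shifts forward by (position + 2), i.e. 2, 3, 4, … — the shift grows by one for each successive letter.
On warmth: w+2=y, a+3=d, r+4=v, m+5=r, t+6=z, h+7=o.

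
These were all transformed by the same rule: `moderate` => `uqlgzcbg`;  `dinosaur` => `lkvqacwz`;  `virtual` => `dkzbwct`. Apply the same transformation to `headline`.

pgcltkvg

The shift depends on letter class: consonant m→u is +8, but vowel o→q is +2. The rule splits by letter class: vowels +2, consonants +8.
Applying it to headline: h(cons)+8=p, e(vowel)+2=g, a(vowel)+2=c, d(cons)+8=l, l(cons)+8=t, i(vowel)+2=k, n(cons)+8=v, e(vowel)+2=g.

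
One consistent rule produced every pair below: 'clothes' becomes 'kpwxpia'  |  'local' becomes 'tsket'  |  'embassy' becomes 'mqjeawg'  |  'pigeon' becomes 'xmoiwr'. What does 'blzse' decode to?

throw

Shifts by position in clothes: pos 0: c→k (+8), pos 1: l→p (+4), pos 2: o→w (+8), pos 3: t→x (+4) — repeating every 2. The shifts repeat in a cycle of length 2: positions 0,1,… shift by +8, +4, then the pattern repeats.
Decoding blzse: b−8=t, l−4=h, z−8=r, s−4=o, e−8=w.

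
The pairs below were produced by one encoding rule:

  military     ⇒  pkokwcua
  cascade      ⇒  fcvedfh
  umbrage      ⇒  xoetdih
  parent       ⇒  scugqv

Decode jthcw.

Shifts by position in military: pos 0: m→p (+3), pos 1: i→k (+2), pos 2: l→o (+3), pos 3: i→k (+2) — repeating every 2. It's a Vigenère-style cipher with numeric key [3,2]: position i shifts by key[i mod 2].
Decoding jthcw: j−3=g, t−2=r, h−3=e, c−2=a, w−3=t.

great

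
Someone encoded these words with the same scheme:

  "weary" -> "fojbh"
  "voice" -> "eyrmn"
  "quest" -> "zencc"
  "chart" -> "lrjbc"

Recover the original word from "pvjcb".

Shifts by position in weary: pos 0: w→f (+9), pos 1: e→o (+10), pos 2: a→j (+9), pos 3: r→b (+10) — repeating every 2. A repeating key of period 2 is used — shifts +9, +10 over and over.
Decoding pvjcb: p−9=g, v−10=l, j−9=a, c−10=s, b−9=s.

glass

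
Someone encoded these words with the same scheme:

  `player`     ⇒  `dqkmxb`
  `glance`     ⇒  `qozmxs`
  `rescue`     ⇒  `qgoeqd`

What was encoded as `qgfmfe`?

statue

Two steps: reverse the string, then apply a Caesar shift of +12.
Undoing it on qgfmfe: shift back: q−12=e, g−12=u, f−12=t, m−12=a, f−12=t, e−12=s → eutats; then reverse → statue.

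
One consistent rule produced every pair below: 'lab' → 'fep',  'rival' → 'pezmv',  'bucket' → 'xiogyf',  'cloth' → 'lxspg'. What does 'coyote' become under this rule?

The output letters match the input read backwards, each shifted +4: lab reversed is bal. Read the word backwards and shift each letter +4.
For coyote: reverse → etoyoc; then shift: e+4=i, t+4=x, o+4=s, y+4=c, o+4=s, c+4=g.

ixscsg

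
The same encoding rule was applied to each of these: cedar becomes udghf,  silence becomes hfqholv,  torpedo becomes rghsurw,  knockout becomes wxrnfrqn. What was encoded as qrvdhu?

The output letters match the input read backwards, each shifted +3: cedar reversed is radec. The word is reversed, then every letter is shifted forward by 3.
Decoding qrvdhu: shift back: q−3=n, r−3=o, v−3=s, d−3=a, h−3=e, u−3=r → nosaer; then reverse → reason.

reason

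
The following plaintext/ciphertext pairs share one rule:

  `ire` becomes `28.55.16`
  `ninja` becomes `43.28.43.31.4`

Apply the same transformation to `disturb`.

i(#9)→28 and r(#18)→55: differences scale by 3, so n = 3·pos + 1. Each letter becomes 3×(its alphabet position, a=1..z=26) + 1.
Applying it to disturb: d=4→13, i=9→28, s=19→58, t=20→61, u=21→64, r=18→55, b=2→7.

13.28.58.61.64.55.7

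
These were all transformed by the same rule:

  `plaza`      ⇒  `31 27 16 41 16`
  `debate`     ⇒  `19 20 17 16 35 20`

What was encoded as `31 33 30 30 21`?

Each letter is replaced by its alphabet position (a=1..z=26) + 15.
Decoding 31 33 30 30 21: 31→(31−15)÷1=16=p, 33→(33−15)÷1=18=r, 30→(30−15)÷1=15=o, 30→(30−15)÷1=15=o, 21→(21−15)÷1=6=f.

proof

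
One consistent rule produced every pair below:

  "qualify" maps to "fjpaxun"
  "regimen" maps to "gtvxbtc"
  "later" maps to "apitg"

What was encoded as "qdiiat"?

Compare letters: q→f is +15, u→j is +15, a→p is +15 — a constant shift. This is a Caesar cipher with shift 15.
Reversing it on qdiiat: q−15=b, d−15=o, i−15=t, i−15=t, a−15=l, t−15=e.

bottle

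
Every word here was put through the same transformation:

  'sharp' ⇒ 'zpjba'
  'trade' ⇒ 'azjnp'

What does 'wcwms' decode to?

In sharp: s→z is +7, h→p is +8, a→j is +9, r→b is +10 — the shift increases by 1 each position. The shift increases by 1 at each position, starting from +7: 7, 8, 9, ….
Reversing it on wcwms: w−7=p, c−8=u, w−9=n, m−10=c, s−11=h.

punch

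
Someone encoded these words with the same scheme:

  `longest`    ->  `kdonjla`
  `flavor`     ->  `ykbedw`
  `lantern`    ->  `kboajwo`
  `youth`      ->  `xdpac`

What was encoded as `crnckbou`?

highland

l(11)→k(10) and o(14)→d(3) fit y≡15x+1 (mod 26); the inverse of 15 mod 26 is 7. This is an affine cipher: with a=0,…,z=25, each position x becomes (15x+1) mod 26.
Undoing it on crnckbou: c(2)→7·(2−1)≡7=h; r(17)→7·(17−1)≡8=i; n(13)→7·(13−1)≡6=g; c(2)→7·(2−1)≡7=h; k(10)→7·(10−1)≡11=l; b(1)→7·(1−1)≡0=a; o(14)→7·(14−1)≡13=n; u(20)→7·(20−1)≡3=d (all mod 26).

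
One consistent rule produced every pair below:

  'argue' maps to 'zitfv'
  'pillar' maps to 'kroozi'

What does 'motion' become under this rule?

Each letter is replaced by its mirror in the alphabet: a↔z, b↔y, c↔x, and so on (the Atbash cipher).
On motion: m↔n, o↔l, t↔g, i↔r, o↔l, n↔m.

nlgrlm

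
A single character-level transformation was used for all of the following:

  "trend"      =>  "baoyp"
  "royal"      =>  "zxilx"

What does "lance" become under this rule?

tjxnq

In trend: t→b is +8, r→a is +9, e→o is +10, n→y is +11 — the shift increases by 1 each position. Each letter shifts forward by (position + 8), i.e. 8, 9, 10, … — the shift grows by one for each successive letter.
On lance: l+8=t, a+9=j, n+10=x, c+11=n, e+12=q.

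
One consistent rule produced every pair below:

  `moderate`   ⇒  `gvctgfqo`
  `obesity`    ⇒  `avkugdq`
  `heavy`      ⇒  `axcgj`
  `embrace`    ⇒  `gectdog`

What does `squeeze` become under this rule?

gbggwsu

The output letters match the input read backwards, each shifted +2: moderate reversed is etaredom. Two steps: reverse the string, then apply a Caesar shift of +2.
On squeeze: reverse → ezeeuqs; then shift: e+2=g, z+2=b, e+2=g, e+2=g, u+2=w, q+2=s, s+2=u.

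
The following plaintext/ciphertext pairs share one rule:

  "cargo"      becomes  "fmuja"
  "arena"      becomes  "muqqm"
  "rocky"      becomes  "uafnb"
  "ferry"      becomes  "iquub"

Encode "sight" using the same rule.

The shift depends on letter class: consonant c→f is +3, but vowel a→m is +12. Two shifts are in play — +12 for a/e/i/o/u, +3 for every other letter.
For sight: s(cons)+3=v, i(vowel)+12=u, g(cons)+3=j, h(cons)+3=k, t(cons)+3=w.

vujkw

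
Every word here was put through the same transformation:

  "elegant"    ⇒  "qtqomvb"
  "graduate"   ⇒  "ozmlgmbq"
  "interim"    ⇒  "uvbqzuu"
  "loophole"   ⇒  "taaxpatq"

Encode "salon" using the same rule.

amtav

Two shifts are in play — +12 for a/e/i/o/u, +8 for every other letter.
Applying it to salon: s(cons)+8=a, a(vowel)+12=m, l(cons)+8=t, o(vowel)+12=a, n(cons)+8=v.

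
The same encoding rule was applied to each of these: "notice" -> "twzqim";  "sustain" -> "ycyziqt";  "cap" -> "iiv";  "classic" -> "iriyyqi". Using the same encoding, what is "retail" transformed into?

xmziqr

The rule splits by letter class: vowels +8, consonants +6.
Applying it to retail: r(cons)+6=x, e(vowel)+8=m, t(cons)+6=z, a(vowel)+8=i, i(vowel)+8=q, l(cons)+6=r.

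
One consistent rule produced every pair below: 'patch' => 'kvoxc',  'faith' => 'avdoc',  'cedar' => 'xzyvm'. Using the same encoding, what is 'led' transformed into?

Compare letters: p→k is +21, a→v is +21, t→o is +21 — a constant shift. Every letter moves 21 places later in the alphabet, wrapping around z→a.
On led: l+21=g, e+21=z, d+21=y.

gzy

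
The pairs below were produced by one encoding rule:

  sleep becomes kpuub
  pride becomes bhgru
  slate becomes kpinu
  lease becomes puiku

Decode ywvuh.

owner

This is an affine cipher: with a=0,…,z=25, each position x becomes (3x+8) mod 26.
Reversing it on ywvuh: y(24)→9·(24−8)≡14=o; w(22)→9·(22−8)≡22=w; v(21)→9·(21−8)≡13=n; u(20)→9·(20−8)≡4=e; h(7)→9·(7−8)≡17=r (all mod 26).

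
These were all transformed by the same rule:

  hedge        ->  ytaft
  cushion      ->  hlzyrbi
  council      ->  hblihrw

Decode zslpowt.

stumble

h(7)→y(24) and e(4)→t(19) fit y≡19x+21 (mod 26); the inverse of 19 mod 26 is 11. This is an affine cipher: with a=0,…,z=25, each position x becomes (19x+21) mod 26.
Decoding zslpowt: z(25)→11·(25−21)≡18=s; s(18)→11·(18−21)≡19=t; l(11)→11·(11−21)≡20=u; p(15)→11·(15−21)≡12=m; o(14)→11·(14−21)≡1=b; w(22)→11·(22−21)≡11=l; t(19)→11·(19−21)≡4=e (all mod 26).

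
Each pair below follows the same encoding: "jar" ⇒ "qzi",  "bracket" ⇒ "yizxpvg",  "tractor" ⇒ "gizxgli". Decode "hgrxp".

stick

Each pair mirrors across the alphabet (j↔q, a↔z, r↔i): positions sum to 25. Letters are reflected about the middle of the alphabet (position → 25−position): Atbash.
Decoding hgrxp: h↔s, g↔t, r↔i, x↔c, p↔k.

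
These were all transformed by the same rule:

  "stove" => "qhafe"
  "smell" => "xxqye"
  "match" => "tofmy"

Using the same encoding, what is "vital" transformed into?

xmfuh

Two steps: reverse the string, then apply a Caesar shift of +12.
On vital: reverse → lativ; then shift: l+12=x, a+12=m, t+12=f, i+12=u, v+12=h.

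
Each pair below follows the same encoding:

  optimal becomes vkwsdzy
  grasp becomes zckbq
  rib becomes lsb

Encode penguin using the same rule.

xseqxoz

Read the word backwards and shift each letter +10.
On penguin: reverse → niugnep; then shift: n+10=x, i+10=s, u+10=e, g+10=q, n+10=x, e+10=o, p+10=z.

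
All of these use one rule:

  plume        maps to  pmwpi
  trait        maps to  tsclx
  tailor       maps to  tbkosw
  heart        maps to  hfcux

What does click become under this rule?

In plume: p→p is +0, l→m is +1, u→w is +2, m→p is +3 — the shift increases by 1 each position. The shift increases by 1 at each position, starting from +0: 0, 1, 2, ….
For click: c+0=c, l+1=m, i+2=k, c+3=f, k+4=o.

cmkfo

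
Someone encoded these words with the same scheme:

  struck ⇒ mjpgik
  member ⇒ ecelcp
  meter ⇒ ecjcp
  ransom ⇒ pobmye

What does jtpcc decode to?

s(18)→m(12) and t(19)→j(9) fit y≡23x+14 (mod 26); the inverse of 23 mod 26 is 17. Each letter's alphabet position (a=0..z=25) is mapped through 23·x+14 mod 26 — an affine cipher.
Reversing it on jtpcc: j(9)→17·(9−14)≡19=t; t(19)→17·(19−14)≡7=h; p(15)→17·(15−14)≡17=r; c(2)→17·(2−14)≡4=e; c(2)→17·(2−14)≡4=e (all mod 26).

three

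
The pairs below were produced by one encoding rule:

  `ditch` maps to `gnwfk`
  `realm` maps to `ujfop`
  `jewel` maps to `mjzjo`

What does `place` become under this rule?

soffj

The shift depends on letter class: consonant d→g is +3, but vowel i→n is +5. Vowels shift forward by 5 and consonants shift forward by 3.
Applying it to place: p(cons)+3=s, l(cons)+3=o, a(vowel)+5=f, c(cons)+3=f, e(vowel)+5=j.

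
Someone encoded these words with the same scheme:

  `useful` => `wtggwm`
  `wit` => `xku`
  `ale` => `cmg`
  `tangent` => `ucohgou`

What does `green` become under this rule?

hsggo

The shift depends on letter class: consonant s→t is +1, but vowel u→w is +2. Two shifts are in play — +2 for a/e/i/o/u, +1 for every other letter.
Applying it to green: g(cons)+1=h, r(cons)+1=s, e(vowel)+2=g, e(vowel)+2=g, n(cons)+1=o.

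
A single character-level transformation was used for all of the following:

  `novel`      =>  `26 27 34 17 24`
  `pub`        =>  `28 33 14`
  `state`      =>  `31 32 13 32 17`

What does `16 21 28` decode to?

dip

Each letter is replaced by its alphabet position (a=1..z=26) + 12.
Reversing it on 16 21 28: 16→(16−12)÷1=4=d, 21→(21−12)÷1=9=i, 28→(28−12)÷1=16=p.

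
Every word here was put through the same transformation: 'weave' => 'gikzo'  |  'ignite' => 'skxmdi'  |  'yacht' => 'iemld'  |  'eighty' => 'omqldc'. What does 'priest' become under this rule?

zvsicx

Shifts by position in weave: pos 0: w→g (+10), pos 1: e→i (+4), pos 2: a→k (+10), pos 3: v→z (+4) — repeating every 2. The shifts repeat in a cycle of length 2: positions 0,1,… shift by +10, +4, then the pattern repeats.
For priest: p+10=z, r+4=v, i+10=s, e+4=i, s+10=c, t+4=x.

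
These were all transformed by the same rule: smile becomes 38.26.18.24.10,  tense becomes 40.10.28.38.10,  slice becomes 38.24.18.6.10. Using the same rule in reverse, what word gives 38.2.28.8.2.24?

sandal

s(#19)→38 and m(#13)→26: differences scale by 2, so n = 2·pos + 0. Each letter becomes 2×(its alphabet position, a=1..z=26).
Reversing it on 38.2.28.8.2.24: 38→(38−0)÷2=19=s, 2→(2−0)÷2=1=a, 28→(28−0)÷2=14=n, 8→(8−0)÷2=4=d, 2→(2−0)÷2=1=a, 24→(24−0)÷2=12=l.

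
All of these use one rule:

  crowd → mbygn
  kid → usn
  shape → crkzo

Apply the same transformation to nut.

It's a constant shift of +10 (ROT10).
Applying it to nut: n+10=x, u+10=e, t+10=d.

xed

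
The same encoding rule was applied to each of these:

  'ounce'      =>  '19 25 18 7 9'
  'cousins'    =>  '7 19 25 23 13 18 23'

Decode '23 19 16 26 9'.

solve

o is letter #15 and maps to 19: an offset of 4. Letters become their 1-based position plus 4 (so a→5, b→6, …).
Undoing it on 23 19 16 26 9: 23→(23−4)÷1=19=s, 19→(19−4)÷1=15=o, 16→(16−4)÷1=12=l, 26→(26−4)÷1=22=v, 9→(9−4)÷1=5=e.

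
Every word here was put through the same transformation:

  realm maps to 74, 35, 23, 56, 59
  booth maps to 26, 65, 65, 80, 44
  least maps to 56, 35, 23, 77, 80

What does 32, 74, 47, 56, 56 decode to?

drill

r(#18)→74 and e(#5)→35: differences scale by 3, so n = 3·pos + 20. With a=1..z=26, the number is 3·pos + 20.
Decoding 32, 74, 47, 56, 56: 32→(32−20)÷3=4=d, 74→(74−20)÷3=18=r, 47→(47−20)÷3=9=i, 56→(56−20)÷3=12=l, 56→(56−20)÷3=12=l.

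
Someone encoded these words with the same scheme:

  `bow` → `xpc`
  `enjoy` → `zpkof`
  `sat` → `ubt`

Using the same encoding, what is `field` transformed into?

Two steps: reverse the string, then apply a Caesar shift of +1.
Applying it to field: reverse → dleif; then shift: d+1=e, l+1=m, e+1=f, i+1=j, f+1=g.

emfjg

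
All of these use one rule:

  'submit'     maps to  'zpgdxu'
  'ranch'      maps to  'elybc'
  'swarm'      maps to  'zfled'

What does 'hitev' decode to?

s(18)→z(25) and u(20)→p(15) fit y≡21x+11 (mod 26); the inverse of 21 mod 26 is 5. This is an affine cipher: with a=0,…,z=25, each position x becomes (21x+11) mod 26.
Reversing it on hitev: h(7)→5·(7−11)≡6=g; i(8)→5·(8−11)≡11=l; t(19)→5·(19−11)≡14=o; e(4)→5·(4−11)≡17=r; v(21)→5·(21−11)≡24=y (all mod 26).

glory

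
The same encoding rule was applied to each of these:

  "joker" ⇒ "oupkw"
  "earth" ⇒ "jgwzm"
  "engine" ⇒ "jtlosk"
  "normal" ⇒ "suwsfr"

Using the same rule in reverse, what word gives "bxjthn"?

wrench

It's a Vigenère-style cipher with numeric key [5,6]: position i shifts by key[i mod 2].
Undoing it on bxjthn: b−5=w, x−6=r, j−5=e, t−6=n, h−5=c, n−6=h.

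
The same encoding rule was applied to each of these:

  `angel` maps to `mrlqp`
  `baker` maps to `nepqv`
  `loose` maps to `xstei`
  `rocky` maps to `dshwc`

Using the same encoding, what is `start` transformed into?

exfdx

Shifts by position in angel: pos 0: a→m (+12), pos 1: n→r (+4), pos 2: g→l (+5), pos 3: e→q (+12), pos 4: l→p (+4) — repeating every 3. The shifts repeat in a cycle of length 3: positions 0,1,… shift by +12, +4, +5, then the pattern repeats.
Applying it to start: s+12=e, t+4=x, a+5=f, r+12=d, t+4=x.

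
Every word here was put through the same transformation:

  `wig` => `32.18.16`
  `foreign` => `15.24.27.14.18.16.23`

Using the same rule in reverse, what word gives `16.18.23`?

gin

Letters become their 1-based position plus 9 (so a→10, b→11, …).
Undoing it on 16.18.23: 16→(16−9)÷1=7=g, 18→(18−9)÷1=9=i, 23→(23−9)÷1=14=n.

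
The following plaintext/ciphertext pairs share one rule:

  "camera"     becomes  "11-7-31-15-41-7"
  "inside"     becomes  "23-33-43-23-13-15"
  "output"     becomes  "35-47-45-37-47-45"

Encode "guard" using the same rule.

c(#3)→11 and a(#1)→7: differences scale by 2, so n = 2·pos + 5. With a=1..z=26, the number is 2·pos + 5.
On guard: g=7→19, u=21→47, a=1→7, r=18→41, d=4→13.

19-47-7-41-13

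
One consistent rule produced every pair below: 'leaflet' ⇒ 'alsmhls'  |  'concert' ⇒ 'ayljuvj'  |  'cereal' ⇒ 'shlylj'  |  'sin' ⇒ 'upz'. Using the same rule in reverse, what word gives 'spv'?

oil

Two steps: reverse the string, then apply a Caesar shift of +7.
Undoing it on spv: shift back: s−7=l, p−7=i, v−7=o → lio; then reverse → oil.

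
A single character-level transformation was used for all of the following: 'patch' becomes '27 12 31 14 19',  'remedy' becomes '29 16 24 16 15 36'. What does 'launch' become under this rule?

23 12 32 25 14 19

p is letter #16 and maps to 27: an offset of 11. The number is (letter's place in the alphabet, a=1) + 11.
Applying it to launch: l=12→23, a=1→12, u=21→32, n=14→25, c=3→14, h=8→19.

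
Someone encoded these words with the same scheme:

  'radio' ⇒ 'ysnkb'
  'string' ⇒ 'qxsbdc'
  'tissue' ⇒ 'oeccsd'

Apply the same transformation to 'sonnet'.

The output letters match the input read backwards, each shifted +10: radio reversed is oidar. The word is reversed, then every letter is shifted forward by 10.
On sonnet: reverse → tennos; then shift: t+10=d, e+10=o, n+10=x, n+10=x, o+10=y, s+10=c.

doxxyc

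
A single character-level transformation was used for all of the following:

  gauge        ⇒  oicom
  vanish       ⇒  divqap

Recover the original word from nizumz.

farmer

Compare letters: g→o is +8, a→i is +8, u→c is +8 — a constant shift. It's a constant shift of +8 (ROT8).
Decoding nizumz: n−8=f, i−8=a, z−8=r, u−8=m, m−8=e, z−8=r.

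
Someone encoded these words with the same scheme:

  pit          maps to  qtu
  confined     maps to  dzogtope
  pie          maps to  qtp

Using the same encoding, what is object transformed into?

zckpdu

The shift depends on letter class: consonant p→q is +1, but vowel i→t is +11. Vowels shift forward by 11 and consonants shift forward by 1.
Applying it to object: o(vowel)+11=z, b(cons)+1=c, j(cons)+1=k, e(vowel)+11=p, c(cons)+1=d, t(cons)+1=u.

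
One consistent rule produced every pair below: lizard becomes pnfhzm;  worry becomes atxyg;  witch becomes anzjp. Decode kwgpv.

grain

In lizard: l→p is +4, i→n is +5, z→f is +6, a→h is +7 — the shift increases by 1 each position. Each letter shifts forward by (position + 4), i.e. 4, 5, 6, … — the shift grows by one for each successive letter.
Reversing it on kwgpv: k−4=g, w−5=r, g−6=a, p−7=i, v−8=n.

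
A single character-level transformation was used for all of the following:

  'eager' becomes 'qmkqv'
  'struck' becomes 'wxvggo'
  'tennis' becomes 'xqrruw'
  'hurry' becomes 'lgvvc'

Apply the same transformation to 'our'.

agv

The shift depends on letter class: consonant g→k is +4, but vowel e→q is +12. Two shifts are in play — +12 for a/e/i/o/u, +4 for every other letter.
On our: o(vowel)+12=a, u(vowel)+12=g, r(cons)+4=v.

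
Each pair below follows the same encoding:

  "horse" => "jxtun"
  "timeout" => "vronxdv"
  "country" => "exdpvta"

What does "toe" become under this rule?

The shift depends on letter class: consonant h→j is +2, but vowel o→x is +9. The rule splits by letter class: vowels +9, consonants +2.
Applying it to toe: t(cons)+2=v, o(vowel)+9=x, e(vowel)+9=n.

vxn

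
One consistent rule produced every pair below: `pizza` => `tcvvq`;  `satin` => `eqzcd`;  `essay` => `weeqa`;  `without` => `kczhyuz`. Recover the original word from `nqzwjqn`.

lateral

p(15)→t(19) and i(8)→c(2) fit y≡21x+16 (mod 26); the inverse of 21 mod 26 is 5. Treating letters as 0–25, the rule is x ↦ 21x + 16 (mod 26).
Reversing it on nqzwjqn: n(13)→5·(13−16)≡11=l; q(16)→5·(16−16)≡0=a; z(25)→5·(25−16)≡19=t; w(22)→5·(22−16)≡4=e; j(9)→5·(9−16)≡17=r; q(16)→5·(16−16)≡0=a; n(13)→5·(13−16)≡11=l (all mod 26).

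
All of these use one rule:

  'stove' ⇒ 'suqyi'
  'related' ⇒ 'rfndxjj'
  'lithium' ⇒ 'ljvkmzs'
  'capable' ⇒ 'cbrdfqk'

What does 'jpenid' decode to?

In stove: s→s is +0, t→u is +1, o→q is +2, v→y is +3 — the shift increases by 1 each position. The shift increases by 1 at each position, starting from +0: 0, 1, 2, ….
Decoding jpenid: j−0=j, p−1=o, e−2=c, n−3=k, i−4=e, d−5=y.

jockey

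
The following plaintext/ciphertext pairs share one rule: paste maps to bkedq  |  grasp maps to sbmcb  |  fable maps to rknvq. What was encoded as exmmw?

snack

Shifts by position in paste: pos 0: p→b (+12), pos 1: a→k (+10), pos 2: s→e (+12), pos 3: t→d (+10) — repeating every 2. The shifts repeat in a cycle of length 2: positions 0,1,… shift by +12, +10, then the pattern repeats.
Reversing it on exmmw: e−12=s, x−10=n, m−12=a, m−10=c, w−12=k.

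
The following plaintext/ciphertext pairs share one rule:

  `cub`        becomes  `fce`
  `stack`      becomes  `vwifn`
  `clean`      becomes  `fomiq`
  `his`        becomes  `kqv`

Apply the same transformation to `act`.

The shift depends on letter class: consonant c→f is +3, but vowel u→c is +8. Vowels shift forward by 8 and consonants shift forward by 3.
On act: a(vowel)+8=i, c(cons)+3=f, t(cons)+3=w.

ifw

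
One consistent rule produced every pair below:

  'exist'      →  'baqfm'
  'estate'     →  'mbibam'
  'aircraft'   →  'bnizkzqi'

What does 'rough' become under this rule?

pocwz

The output letters match the input read backwards, each shifted +8: exist reversed is tsixe. Read the word backwards and shift each letter +8.
Applying it to rough: reverse → hguor; then shift: h+8=p, g+8=o, u+8=c, o+8=w, r+8=z.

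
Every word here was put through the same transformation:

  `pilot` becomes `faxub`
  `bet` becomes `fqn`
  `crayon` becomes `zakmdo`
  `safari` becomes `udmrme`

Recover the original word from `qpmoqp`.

The output letters match the input read backwards, each shifted +12: pilot reversed is tolip. Read the word backwards and shift each letter +12.
Reversing it on qpmoqp: shift back: q−12=e, p−12=d, m−12=a, o−12=c, q−12=e, p−12=d → edaced; then reverse → decade.

decade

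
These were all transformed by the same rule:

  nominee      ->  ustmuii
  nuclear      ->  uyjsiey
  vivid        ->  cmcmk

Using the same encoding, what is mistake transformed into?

The shift depends on letter class: consonant n→u is +7, but vowel o→s is +4. Vowels shift forward by 4 and consonants shift forward by 7.
Applying it to mistake: m(cons)+7=t, i(vowel)+4=m, s(cons)+7=z, t(cons)+7=a, a(vowel)+4=e, k(cons)+7=r, e(vowel)+4=i.

tmzaeri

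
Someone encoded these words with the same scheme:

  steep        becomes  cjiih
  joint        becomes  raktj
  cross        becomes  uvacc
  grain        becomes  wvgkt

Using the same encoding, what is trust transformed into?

jvqcj

s(18)→c(2) and t(19)→j(9) fit y≡7x+6 (mod 26); the inverse of 7 mod 26 is 15. Treating letters as 0–25, the rule is x ↦ 7x + 6 (mod 26).
For trust: t(19)→7·19+6≡9=j; r(17)→7·17+6≡21=v; u(20)→7·20+6≡16=q; s(18)→7·18+6≡2=c; t(19)→7·19+6≡9=j (all mod 26).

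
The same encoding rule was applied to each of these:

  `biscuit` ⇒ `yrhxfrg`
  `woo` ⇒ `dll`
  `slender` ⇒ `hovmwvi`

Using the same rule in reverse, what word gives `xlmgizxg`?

contract

Each pair mirrors across the alphabet (b↔y, i↔r, s↔h): positions sum to 25. This is the alphabet-reversal cipher (Atbash): a becomes z, b becomes y, etc.
Undoing it on xlmgizxg: x↔c, l↔o, m↔n, g↔t, i↔r, z↔a, x↔c, g↔t.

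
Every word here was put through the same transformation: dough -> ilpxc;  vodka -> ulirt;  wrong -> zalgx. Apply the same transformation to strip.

d(3)→i(8) and o(14)→l(11) fit y≡5x+19 (mod 26); the inverse of 5 mod 26 is 21. Each letter's alphabet position (a=0..z=25) is mapped through 5·x+19 mod 26 — an affine cipher.
Applying it to strip: s(18)→5·18+19≡5=f; t(19)→5·19+19≡10=k; r(17)→5·17+19≡0=a; i(8)→5·8+19≡7=h; p(15)→5·15+19≡16=q (all mod 26).

fkahq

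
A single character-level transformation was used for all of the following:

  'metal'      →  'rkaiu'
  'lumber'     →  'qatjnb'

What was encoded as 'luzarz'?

In metal: m→r is +5, e→k is +6, t→a is +7, a→i is +8 — the shift increases by 1 each position. The shift increases by 1 at each position, starting from +5: 5, 6, 7, ….
Undoing it on luzarz: l−5=g, u−6=o, z−7=s, a−8=s, r−9=i, z−10=p.

gossip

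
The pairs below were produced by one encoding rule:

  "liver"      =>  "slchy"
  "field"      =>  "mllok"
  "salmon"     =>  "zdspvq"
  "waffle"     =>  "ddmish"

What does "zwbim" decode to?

Shifts by position in liver: pos 0: l→s (+7), pos 1: i→l (+3), pos 2: v→c (+7), pos 3: e→h (+3) — repeating every 2. A repeating key of period 2 is used — shifts +7, +3 over and over.
Decoding zwbim: z−7=s, w−3=t, b−7=u, i−3=f, m−7=f.

stuff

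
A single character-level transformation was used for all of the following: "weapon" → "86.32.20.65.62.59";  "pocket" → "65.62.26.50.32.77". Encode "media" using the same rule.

w(#23)→86 and e(#5)→32: differences scale by 3, so n = 3·pos + 17. The formula is n = 3×(alphabet index, a=1) + 17.
For media: m=13→56, e=5→32, d=4→29, i=9→44, a=1→20.

56.32.29.44.20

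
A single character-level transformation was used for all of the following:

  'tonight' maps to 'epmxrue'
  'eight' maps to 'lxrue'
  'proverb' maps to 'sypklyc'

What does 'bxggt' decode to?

silly

t(19)→e(4) and o(14)→p(15) fit y≡3x+25 (mod 26); the inverse of 3 mod 26 is 9. Treating letters as 0–25, the rule is x ↦ 3x + 25 (mod 26).
Undoing it on bxggt: b(1)→9·(1−25)≡18=s; x(23)→9·(23−25)≡8=i; g(6)→9·(6−25)≡11=l; g(6)→9·(6−25)≡11=l; t(19)→9·(19−25)≡24=y (all mod 26).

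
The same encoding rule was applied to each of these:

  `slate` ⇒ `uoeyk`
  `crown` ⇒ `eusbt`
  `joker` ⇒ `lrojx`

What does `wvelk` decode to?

usage

In slate: s→u is +2, l→o is +3, a→e is +4, t→y is +5 — the shift increases by 1 each position. The shift increases by 1 at each position, starting from +2: 2, 3, 4, ….
Decoding wvelk: w−2=u, v−3=s, e−4=a, l−5=g, k−6=e.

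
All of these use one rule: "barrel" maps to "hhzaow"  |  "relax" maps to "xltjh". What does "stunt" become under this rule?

In barrel: b→h is +6, a→h is +7, r→z is +8, r→a is +9 — the shift increases by 1 each position. Each letter shifts forward by (position + 6), i.e. 6, 7, 8, … — the shift grows by one for each successive letter.
On stunt: s+6=y, t+7=a, u+8=c, n+9=w, t+10=d.

yacwd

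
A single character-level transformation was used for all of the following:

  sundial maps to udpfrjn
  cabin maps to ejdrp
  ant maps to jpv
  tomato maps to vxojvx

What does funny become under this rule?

hdppa

The shift depends on letter class: consonant s→u is +2, but vowel u→d is +9. Vowels shift forward by 9 and consonants shift forward by 2.
For funny: f(cons)+2=h, u(vowel)+9=d, n(cons)+2=p, n(cons)+2=p, y(cons)+2=a.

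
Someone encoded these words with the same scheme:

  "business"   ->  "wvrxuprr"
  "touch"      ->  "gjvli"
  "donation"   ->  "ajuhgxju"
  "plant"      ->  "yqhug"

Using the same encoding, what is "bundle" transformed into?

wvuaqp

b(1)→w(22) and u(20)→v(21) fit y≡15x+7 (mod 26); the inverse of 15 mod 26 is 7. This is an affine cipher: with a=0,…,z=25, each position x becomes (15x+7) mod 26.
For bundle: b(1)→15·1+7≡22=w; u(20)→15·20+7≡21=v; n(13)→15·13+7≡20=u; d(3)→15·3+7≡0=a; l(11)→15·11+7≡16=q; e(4)→15·4+7≡15=p (all mod 26).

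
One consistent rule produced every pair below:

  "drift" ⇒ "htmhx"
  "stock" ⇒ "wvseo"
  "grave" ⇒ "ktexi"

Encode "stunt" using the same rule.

Shifts by position in drift: pos 0: d→h (+4), pos 1: r→t (+2), pos 2: i→m (+4), pos 3: f→h (+2) — repeating every 2. It's a Vigenère-style cipher with numeric key [4,2]: position i shifts by key[i mod 2].
Applying it to stunt: s+4=w, t+2=v, u+4=y, n+2=p, t+4=x.

wvypx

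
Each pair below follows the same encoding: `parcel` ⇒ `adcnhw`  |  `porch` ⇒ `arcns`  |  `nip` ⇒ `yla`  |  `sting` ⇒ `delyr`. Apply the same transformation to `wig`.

The shift depends on letter class: consonant p→a is +11, but vowel a→d is +3. Vowels shift forward by 3 and consonants shift forward by 11.
On wig: w(cons)+11=h, i(vowel)+3=l, g(cons)+11=r.

hlr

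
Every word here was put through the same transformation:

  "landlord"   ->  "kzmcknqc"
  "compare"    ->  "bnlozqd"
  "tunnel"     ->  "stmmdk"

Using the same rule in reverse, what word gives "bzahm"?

Compare letters: l→k is +25, a→z is +25, n→m is +25 — a constant shift. Each letter is shifted forward by 25 in the alphabet (a Caesar shift of +25).
Reversing it on bzahm: b−25=c, z−25=a, a−25=b, h−25=i, m−25=n.

cabin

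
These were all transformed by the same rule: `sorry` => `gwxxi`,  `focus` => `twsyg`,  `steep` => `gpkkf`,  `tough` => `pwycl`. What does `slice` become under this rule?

s(18)→g(6) and o(14)→w(22) fit y≡9x+0 (mod 26); the inverse of 9 mod 26 is 3. This is an affine cipher: with a=0,…,z=25, each position x becomes (9x+0) mod 26.
Applying it to slice: s(18)→9·18+0≡6=g; l(11)→9·11+0≡21=v; i(8)→9·8+0≡20=u; c(2)→9·2+0≡18=s; e(4)→9·4+0≡10=k (all mod 26).

gvusk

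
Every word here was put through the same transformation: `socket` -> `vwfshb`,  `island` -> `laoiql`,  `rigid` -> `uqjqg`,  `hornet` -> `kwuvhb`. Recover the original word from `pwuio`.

moral

Shifts by position in socket: pos 0: s→v (+3), pos 1: o→w (+8), pos 2: c→f (+3), pos 3: k→s (+8) — repeating every 2. It's a Vigenère-style cipher with numeric key [3,8]: position i shifts by key[i mod 2].
Reversing it on pwuio: p−3=m, w−8=o, u−3=r, i−8=a, o−3=l.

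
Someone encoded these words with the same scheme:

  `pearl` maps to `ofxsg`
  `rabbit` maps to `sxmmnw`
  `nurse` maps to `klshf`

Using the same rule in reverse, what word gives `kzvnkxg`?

This is an affine cipher: with a=0,…,z=25, each position x becomes (15x+23) mod 26.
Reversing it on kzvnkxg: k(10)→7·(10−23)≡13=n; z(25)→7·(25−23)≡14=o; v(21)→7·(21−23)≡12=m; n(13)→7·(13−23)≡8=i; k(10)→7·(10−23)≡13=n; x(23)→7·(23−23)≡0=a; g(6)→7·(6−23)≡11=l (all mod 26).

nominal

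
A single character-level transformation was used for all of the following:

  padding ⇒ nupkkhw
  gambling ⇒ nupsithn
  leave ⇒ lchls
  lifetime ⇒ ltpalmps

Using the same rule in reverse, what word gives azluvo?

Read the word backwards and shift each letter +7.
Undoing it on azluvo: shift back: a−7=t, z−7=s, l−7=e, u−7=n, v−7=o, o−7=h → tsenoh; then reverse → honest.

honest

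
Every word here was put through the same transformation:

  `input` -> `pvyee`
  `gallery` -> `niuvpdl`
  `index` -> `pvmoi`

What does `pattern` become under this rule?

wicdpda

Letter i (0-indexed) is shifted by i+7, so successive shifts are 7, 8, 9, ….
On pattern: p+7=w, a+8=i, t+9=c, t+10=d, e+11=p, r+12=d, n+13=a.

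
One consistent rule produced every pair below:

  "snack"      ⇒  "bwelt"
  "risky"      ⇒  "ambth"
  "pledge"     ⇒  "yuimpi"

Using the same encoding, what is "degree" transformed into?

The rule splits by letter class: vowels +4, consonants +9.
For degree: d(cons)+9=m, e(vowel)+4=i, g(cons)+9=p, r(cons)+9=a, e(vowel)+4=i, e(vowel)+4=i.

mipaii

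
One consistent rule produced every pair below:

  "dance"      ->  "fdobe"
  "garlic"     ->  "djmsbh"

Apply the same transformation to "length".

The output letters match the input read backwards, each shifted +1: dance reversed is ecnad. Two steps: reverse the string, then apply a Caesar shift of +1.
For length: reverse → htgnel; then shift: h+1=i, t+1=u, g+1=h, n+1=o, e+1=f, l+1=m.

iuhofm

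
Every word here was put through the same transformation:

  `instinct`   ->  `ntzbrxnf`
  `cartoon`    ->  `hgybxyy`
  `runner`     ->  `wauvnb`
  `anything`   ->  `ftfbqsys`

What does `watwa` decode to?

In instinct: i→n is +5, n→t is +6, s→z is +7, t→b is +8 — the shift increases by 1 each position. Letter i (0-indexed) is shifted by i+5, so successive shifts are 5, 6, 7, ….
Reversing it on watwa: w−5=r, a−6=u, t−7=m, w−8=o, a−9=r.

rumor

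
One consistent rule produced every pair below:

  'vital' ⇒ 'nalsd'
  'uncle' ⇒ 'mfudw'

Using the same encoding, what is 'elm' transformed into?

Compare letters: v→n is +18, i→a is +18, t→l is +18 — a constant shift. This is a Caesar cipher with shift 18.
For elm: e+18=w, l+18=d, m+18=e.

wde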